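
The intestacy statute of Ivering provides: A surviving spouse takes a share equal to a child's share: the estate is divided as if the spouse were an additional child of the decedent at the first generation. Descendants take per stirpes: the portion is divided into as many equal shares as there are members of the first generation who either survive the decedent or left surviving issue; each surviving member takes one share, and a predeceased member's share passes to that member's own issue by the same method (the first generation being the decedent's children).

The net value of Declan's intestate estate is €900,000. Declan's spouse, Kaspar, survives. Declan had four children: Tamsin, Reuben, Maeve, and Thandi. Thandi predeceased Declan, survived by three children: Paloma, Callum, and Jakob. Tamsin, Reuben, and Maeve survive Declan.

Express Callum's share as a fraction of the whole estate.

Callum receives 1/15 of the estate.

The spouse counts as an additional share at the children's level, so there are 5 primary shares of €180,000. Kaspar takes one such share (€180,000).
The children's combined portion (€720,000) is divided into 4 shares of €180,000: Tamsin, Reuben, and Maeve each take €180,000; Thandi's €180,000 share passes to Thandi's issue.
Thandi's share (€180,000) is divided into 3 shares of €60,000: Paloma, Callum, and Jakob each take €60,000.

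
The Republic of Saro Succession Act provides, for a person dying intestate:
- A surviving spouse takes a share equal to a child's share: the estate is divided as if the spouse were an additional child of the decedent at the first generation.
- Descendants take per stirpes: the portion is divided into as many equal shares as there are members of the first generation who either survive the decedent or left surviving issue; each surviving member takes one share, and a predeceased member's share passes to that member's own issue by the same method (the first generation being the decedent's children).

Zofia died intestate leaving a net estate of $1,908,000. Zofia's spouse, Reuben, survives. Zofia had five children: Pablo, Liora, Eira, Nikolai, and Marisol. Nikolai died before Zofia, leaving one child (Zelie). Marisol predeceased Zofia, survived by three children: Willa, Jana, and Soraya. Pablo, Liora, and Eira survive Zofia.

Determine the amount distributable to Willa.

The spouse counts as an additional share at the children's level, so there are 6 primary shares of $318,000. Reuben takes one such share ($318,000).
The children's combined portion ($1,590,000) is divided into 5 shares of $318,000: Pablo, Liora, and Eira each take $318,000; Nikolai's $318,000 share passes to Nikolai's issue; Marisol's $318,000 share passes to Marisol's issue.
Nikolai's share ($318,000) passes entirely to Zelie.
Marisol's share ($318,000) is divided into 3 shares of $106,000: Willa, Jana, and Soraya each take $106,000.

Willa receives $106,000.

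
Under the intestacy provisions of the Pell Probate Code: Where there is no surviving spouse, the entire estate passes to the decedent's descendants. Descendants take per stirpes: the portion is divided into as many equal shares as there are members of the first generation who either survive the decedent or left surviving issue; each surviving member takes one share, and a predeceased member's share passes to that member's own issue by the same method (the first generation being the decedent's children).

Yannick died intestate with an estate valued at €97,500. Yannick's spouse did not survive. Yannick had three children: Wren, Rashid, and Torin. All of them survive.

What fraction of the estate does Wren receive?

The entire €97,500 passes to the descendants.
That amount (€97,500) is divided into 3 shares of €32,500: Wren, Rashid, and Torin each take €32,500.

Wren receives 1/3 of the estate.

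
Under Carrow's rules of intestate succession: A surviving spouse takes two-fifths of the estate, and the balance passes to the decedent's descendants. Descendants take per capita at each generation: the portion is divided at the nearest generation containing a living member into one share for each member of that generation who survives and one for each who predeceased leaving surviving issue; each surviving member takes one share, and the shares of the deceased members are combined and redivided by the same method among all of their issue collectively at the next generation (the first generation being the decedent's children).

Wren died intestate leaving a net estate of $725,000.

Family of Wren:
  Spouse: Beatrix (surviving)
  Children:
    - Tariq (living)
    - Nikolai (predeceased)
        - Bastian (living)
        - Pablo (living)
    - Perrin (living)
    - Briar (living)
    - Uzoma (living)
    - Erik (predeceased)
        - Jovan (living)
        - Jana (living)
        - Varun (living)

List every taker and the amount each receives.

Beatrix: $290,000; Tariq: $72,500; Bastian: $29,000; Pablo: $29,000; Perrin: $72,500; Briar: $72,500; Uzoma: $72,500; Jovan: $29,000; Jana: $29,000; Varun: $29,000

Beatrix takes two-fifths of $725,000 = $290,000. The remaining $435,000 passes to the descendants.
The descendants' portion ($435,000) is divided at the children's generation into 6 shares of $72,500. Tariq, Perrin, Briar, and Uzoma each take $72,500. The 2 shares of the deceased (Nikolai and Erik) are combined into a pool of $145,000.
That pool ($145,000) is divided at the grandchildren's generation equally among Bastian, Pablo, Jovan, Jana, and Varun: $29,000 each.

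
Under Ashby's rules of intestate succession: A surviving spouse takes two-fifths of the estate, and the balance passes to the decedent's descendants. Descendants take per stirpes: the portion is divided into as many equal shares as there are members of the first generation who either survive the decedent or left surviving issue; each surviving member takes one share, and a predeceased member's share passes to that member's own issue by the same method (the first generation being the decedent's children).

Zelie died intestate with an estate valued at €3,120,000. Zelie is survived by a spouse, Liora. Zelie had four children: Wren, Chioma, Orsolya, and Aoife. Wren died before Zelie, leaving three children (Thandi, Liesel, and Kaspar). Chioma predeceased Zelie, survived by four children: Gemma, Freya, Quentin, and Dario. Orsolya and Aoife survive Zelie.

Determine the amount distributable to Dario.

Liora takes two-fifths of €3,120,000 = €1,248,000. The remaining €1,872,000 passes to the descendants.
The descendants' portion (€1,872,000) is divided into 4 shares of €468,000: Orsolya and Aoife each take €468,000; Wren's €468,000 share passes to Wren's issue; Chioma's €468,000 share passes to Chioma's issue.
Wren's share (€468,000) is divided into 3 shares of €156,000: Thandi, Liesel, and Kaspar each take €156,000.
Chioma's share (€468,000) is divided into 4 shares of €117,000: Gemma, Freya, Quentin, and Dario each take €117,000.

Dario receives €117,000.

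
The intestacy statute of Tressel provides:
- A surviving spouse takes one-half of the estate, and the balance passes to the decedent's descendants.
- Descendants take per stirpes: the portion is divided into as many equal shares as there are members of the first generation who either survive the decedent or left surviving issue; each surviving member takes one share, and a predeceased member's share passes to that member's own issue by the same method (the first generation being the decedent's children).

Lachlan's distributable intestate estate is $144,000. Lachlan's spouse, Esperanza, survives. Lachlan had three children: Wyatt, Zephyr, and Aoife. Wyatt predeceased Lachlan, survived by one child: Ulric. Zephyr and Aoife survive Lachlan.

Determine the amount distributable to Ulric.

Esperanza takes one-half of $144,000 = $72,000. The remaining $72,000 passes to the descendants.
The descendants' portion ($72,000) is divided into 3 shares of $24,000: Zephyr and Aoife each take $24,000; Wyatt's $24,000 share passes to Wyatt's issue.
Wyatt's share ($24,000) passes entirely to Ulric.

Ulric receives $24,000.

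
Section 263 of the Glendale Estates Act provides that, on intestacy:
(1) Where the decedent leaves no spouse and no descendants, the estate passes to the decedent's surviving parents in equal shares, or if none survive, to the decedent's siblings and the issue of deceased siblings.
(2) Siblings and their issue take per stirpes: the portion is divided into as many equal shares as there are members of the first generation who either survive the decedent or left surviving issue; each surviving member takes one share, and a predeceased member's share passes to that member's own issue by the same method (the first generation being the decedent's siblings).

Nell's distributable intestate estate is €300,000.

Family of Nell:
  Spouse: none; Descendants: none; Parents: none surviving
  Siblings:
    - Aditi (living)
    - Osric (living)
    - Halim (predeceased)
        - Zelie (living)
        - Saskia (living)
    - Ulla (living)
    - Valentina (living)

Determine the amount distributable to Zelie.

The entire €300,000 passes to the siblings and their issue.
That amount (€300,000) is divided into 5 shares of €60,000: Aditi, Osric, Ulla, and Valentina each take €60,000; Halim's €60,000 share passes to Halim's issue.
Halim's share (€60,000) is divided into 2 shares of €30,000: Zelie and Saskia each take €30,000.

Zelie receives €30,000.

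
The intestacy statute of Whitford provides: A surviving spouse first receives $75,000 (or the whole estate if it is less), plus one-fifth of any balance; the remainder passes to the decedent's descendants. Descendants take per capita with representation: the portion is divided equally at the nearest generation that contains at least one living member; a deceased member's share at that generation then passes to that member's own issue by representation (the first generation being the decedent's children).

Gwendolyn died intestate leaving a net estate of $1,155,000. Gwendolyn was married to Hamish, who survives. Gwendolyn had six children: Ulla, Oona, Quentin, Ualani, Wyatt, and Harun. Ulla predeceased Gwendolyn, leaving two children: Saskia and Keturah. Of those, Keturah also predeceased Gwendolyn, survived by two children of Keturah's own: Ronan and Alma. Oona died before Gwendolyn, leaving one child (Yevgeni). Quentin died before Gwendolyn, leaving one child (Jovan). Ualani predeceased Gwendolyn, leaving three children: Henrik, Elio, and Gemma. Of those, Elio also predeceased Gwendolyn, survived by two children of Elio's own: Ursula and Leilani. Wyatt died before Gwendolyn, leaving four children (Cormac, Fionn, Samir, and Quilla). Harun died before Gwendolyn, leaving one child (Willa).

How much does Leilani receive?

Hamish first takes $75,000, leaving a balance of $1,080,000. Hamish then takes one-fifth of the balance ($216,000), for a total of $291,000. The remaining $864,000 passes to the descendants.
No child survives, so the initial division is made at the grandchildren's generation.
The descendants' portion ($864,000) is divided into 12 shares of $72,000: Saskia, Yevgeni, Jovan, Henrik, Gemma, Cormac, Fionn, Samir, Quilla, and Willa each take $72,000; Keturah's $72,000 share passes to Keturah's issue; Elio's $72,000 share passes to Elio's issue.
Keturah's share ($72,000) is divided into 2 shares of $36,000: Ronan and Alma each take $36,000.
Elio's share ($72,000) is divided into 2 shares of $36,000: Ursula and Leilani each take $36,000.

Leilani receives $36,000.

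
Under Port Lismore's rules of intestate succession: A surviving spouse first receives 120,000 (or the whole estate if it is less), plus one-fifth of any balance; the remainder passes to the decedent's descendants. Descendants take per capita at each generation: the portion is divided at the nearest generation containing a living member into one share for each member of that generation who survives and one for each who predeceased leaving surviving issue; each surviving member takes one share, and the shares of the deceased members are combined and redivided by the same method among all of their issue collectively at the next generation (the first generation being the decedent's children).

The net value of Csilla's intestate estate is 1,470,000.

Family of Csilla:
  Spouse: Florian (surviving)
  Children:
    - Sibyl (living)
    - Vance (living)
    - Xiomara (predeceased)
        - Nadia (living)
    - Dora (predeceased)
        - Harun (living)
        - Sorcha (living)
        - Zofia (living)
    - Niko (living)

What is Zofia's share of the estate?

Florian first takes 120,000, leaving a balance of 1,350,000. Florian then takes one-fifth of the balance (270,000), for a total of 390,000. The remaining 1,080,000 passes to the descendants.
The descendants' portion (1,080,000) is divided at the children's generation into 5 shares of 216,000. Sibyl, Vance, and Niko each take 216,000. The 2 shares of the deceased (Xiomara and Dora) are combined into a pool of 432,000.
That pool (432,000) is divided at the grandchildren's generation equally among Nadia, Harun, Sorcha, and Zofia: 108,000 each.

Zofia receives 108,000.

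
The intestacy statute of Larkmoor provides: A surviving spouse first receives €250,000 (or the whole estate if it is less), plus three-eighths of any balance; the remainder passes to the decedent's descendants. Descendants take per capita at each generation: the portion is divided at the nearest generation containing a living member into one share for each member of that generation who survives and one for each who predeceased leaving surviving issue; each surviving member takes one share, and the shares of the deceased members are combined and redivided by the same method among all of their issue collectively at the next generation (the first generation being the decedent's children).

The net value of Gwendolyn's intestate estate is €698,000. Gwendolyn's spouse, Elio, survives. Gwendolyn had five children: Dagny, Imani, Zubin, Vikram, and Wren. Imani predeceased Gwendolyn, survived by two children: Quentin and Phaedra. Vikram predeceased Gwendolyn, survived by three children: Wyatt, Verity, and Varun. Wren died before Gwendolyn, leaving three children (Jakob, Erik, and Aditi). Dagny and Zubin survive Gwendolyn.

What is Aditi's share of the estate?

Elio first takes €250,000, leaving a balance of €448,000. Elio then takes three-eighths of the balance (€168,000), for a total of €418,000. The remaining €280,000 passes to the descendants.
The descendants' portion (€280,000) is divided at the children's generation into 5 shares of €56,000. Dagny and Zubin each take €56,000. The 3 shares of the deceased (Imani, Vikram, and Wren) are combined into a pool of €168,000.
That pool (€168,000) is divided at the grandchildren's generation equally among Quentin, Phaedra, Wyatt, Verity, Varun, Jakob, Erik, and Aditi: €21,000 each.

Aditi receives €21,000.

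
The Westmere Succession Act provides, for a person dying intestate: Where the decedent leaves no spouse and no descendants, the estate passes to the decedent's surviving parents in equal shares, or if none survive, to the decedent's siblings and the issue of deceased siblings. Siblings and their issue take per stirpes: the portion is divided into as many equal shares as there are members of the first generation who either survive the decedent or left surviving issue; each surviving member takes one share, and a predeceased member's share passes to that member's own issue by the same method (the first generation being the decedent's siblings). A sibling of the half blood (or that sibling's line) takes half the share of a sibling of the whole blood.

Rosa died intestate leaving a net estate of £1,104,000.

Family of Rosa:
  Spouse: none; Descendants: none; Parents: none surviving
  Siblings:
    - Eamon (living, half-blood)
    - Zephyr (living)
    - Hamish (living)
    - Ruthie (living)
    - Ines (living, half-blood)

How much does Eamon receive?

Eamon receives £138,000.

The entire £1,104,000 passes to the siblings and their issue.
Counting each half-blood sibling's line as half a unit, there are 4 units in £1,104,000, so one unit is £276,000. Whole-blood lines (Zephyr, Hamish, and Ruthie) take £276,000 each; half-blood lines (Eamon and Ines) take £138,000 each.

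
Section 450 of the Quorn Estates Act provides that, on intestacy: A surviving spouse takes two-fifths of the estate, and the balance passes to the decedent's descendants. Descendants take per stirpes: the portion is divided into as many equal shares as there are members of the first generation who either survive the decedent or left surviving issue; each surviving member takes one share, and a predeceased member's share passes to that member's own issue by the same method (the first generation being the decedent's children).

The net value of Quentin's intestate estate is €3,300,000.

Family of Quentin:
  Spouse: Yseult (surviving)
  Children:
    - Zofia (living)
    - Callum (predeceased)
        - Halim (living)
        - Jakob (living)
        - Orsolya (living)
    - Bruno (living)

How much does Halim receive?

Halim receives €220,000.

Yseult takes two-fifths of €3,300,000 = €1,320,000. The remaining €1,980,000 passes to the descendants.
The descendants' portion (€1,980,000) is divided into 3 shares of €660,000: Zofia and Bruno each take €660,000; Callum's €660,000 share passes to Callum's issue.
Callum's share (€660,000) is divided into 3 shares of €220,000: Halim, Jakob, and Orsolya each take €220,000.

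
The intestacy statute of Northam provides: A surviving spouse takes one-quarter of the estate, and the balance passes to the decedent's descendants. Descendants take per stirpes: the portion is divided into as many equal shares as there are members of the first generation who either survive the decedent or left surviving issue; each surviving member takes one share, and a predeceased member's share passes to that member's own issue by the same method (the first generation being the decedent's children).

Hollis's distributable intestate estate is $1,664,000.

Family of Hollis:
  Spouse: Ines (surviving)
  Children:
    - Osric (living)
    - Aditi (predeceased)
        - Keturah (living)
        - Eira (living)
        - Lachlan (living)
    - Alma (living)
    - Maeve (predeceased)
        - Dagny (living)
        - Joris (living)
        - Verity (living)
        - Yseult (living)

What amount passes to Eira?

Eira receives $104,000.

Ines takes one-quarter of $1,664,000 = $416,000. The remaining $1,248,000 passes to the descendants.
The descendants' portion ($1,248,000) is divided into 4 shares of $312,000: Osric and Alma each take $312,000; Aditi's $312,000 share passes to Aditi's issue; Maeve's $312,000 share passes to Maeve's issue.
Aditi's share ($312,000) is divided into 3 shares of $104,000: Keturah, Eira, and Lachlan each take $104,000.
Maeve's share ($312,000) is divided into 4 shares of $78,000: Dagny, Joris, Verity, and Yseult each take $78,000.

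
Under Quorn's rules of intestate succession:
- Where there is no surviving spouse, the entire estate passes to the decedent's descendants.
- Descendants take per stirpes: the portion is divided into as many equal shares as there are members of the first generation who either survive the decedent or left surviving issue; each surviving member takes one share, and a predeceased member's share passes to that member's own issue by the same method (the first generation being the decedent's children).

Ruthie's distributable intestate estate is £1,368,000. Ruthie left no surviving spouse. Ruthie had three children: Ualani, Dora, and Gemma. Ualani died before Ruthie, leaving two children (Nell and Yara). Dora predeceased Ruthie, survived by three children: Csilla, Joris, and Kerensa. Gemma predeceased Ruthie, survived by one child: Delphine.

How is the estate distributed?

The entire £1,368,000 passes to the descendants.
That amount (£1,368,000) is divided into 3 shares of £456,000: Ualani's £456,000 share passes to Ualani's issue; Dora's £456,000 share passes to Dora's issue; Gemma's £456,000 share passes to Gemma's issue.
Ualani's share (£456,000) is divided into 2 shares of £228,000: Nell and Yara each take £228,000.
Dora's share (£456,000) is divided into 3 shares of £152,000: Csilla, Joris, and Kerensa each take £152,000.
Gemma's share (£456,000) passes entirely to Delphine.

Nell: £228,000; Yara: £228,000; Csilla: £152,000; Joris: £152,000; Kerensa: £152,000; Delphine: £456,000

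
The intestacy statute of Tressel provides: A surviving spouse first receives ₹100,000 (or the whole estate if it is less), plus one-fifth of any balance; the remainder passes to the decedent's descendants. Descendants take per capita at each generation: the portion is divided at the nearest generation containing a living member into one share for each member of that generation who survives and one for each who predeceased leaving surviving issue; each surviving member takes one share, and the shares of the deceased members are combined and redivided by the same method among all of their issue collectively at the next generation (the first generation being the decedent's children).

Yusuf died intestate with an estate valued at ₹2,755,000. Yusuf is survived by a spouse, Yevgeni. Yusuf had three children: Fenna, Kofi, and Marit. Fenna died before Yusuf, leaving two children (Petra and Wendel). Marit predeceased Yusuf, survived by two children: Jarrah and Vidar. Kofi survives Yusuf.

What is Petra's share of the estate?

Petra receives ₹354,000.

Yevgeni first takes ₹100,000, leaving a balance of ₹2,655,000. Yevgeni then takes one-fifth of the balance (₹531,000), for a total of ₹631,000. The remaining ₹2,124,000 passes to the descendants.
The descendants' portion (₹2,124,000) is divided at the children's generation into 3 shares of ₹708,000. Kofi takes ₹708,000. The 2 shares of the deceased (Fenna and Marit) are combined into a pool of ₹1,416,000.
That pool (₹1,416,000) is divided at the grandchildren's generation equally among Petra, Wendel, Jarrah, and Vidar: ₹354,000 each.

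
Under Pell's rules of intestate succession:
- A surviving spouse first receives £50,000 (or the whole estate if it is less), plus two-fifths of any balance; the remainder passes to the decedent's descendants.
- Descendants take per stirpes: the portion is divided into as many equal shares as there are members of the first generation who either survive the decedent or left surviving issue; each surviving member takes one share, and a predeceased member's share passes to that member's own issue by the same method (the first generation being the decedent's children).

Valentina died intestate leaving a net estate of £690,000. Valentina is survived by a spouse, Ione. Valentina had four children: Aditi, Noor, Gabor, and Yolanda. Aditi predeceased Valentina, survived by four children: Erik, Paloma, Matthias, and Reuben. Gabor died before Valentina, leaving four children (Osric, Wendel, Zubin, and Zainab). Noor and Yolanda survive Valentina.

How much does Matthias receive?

Ione first takes £50,000, leaving a balance of £640,000. Ione then takes two-fifths of the balance (£256,000), for a total of £306,000. The remaining £384,000 passes to the descendants.
The descendants' portion (£384,000) is divided into 4 shares of £96,000: Noor and Yolanda each take £96,000; Aditi's £96,000 share passes to Aditi's issue; Gabor's £96,000 share passes to Gabor's issue.
Aditi's share (£96,000) is divided into 4 shares of £24,000: Erik, Paloma, Matthias, and Reuben each take £24,000.
Gabor's share (£96,000) is divided into 4 shares of £24,000: Osric, Wendel, Zubin, and Zainab each take £24,000.

Matthias receives £24,000.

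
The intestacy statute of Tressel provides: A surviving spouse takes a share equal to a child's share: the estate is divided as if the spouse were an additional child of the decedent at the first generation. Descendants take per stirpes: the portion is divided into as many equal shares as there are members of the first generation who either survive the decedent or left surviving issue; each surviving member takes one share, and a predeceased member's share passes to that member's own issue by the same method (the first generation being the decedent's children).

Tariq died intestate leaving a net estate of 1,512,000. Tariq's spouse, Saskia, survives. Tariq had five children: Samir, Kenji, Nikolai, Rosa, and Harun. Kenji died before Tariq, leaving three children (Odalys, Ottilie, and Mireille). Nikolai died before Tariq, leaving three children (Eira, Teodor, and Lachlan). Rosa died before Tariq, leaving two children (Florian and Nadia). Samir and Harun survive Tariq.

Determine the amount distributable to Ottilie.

Ottilie receives 84,000.

The spouse counts as an additional share at the children's level, so there are 6 primary shares of 252,000. Saskia takes one such share (252,000).
The children's combined portion (1,260,000) is divided into 5 shares of 252,000: Samir and Harun each take 252,000; Kenji's 252,000 share passes to Kenji's issue; Nikolai's 252,000 share passes to Nikolai's issue; Rosa's 252,000 share passes to Rosa's issue.
Kenji's share (252,000) is divided into 3 shares of 84,000: Odalys, Ottilie, and Mireille each take 84,000.
Nikolai's share (252,000) is divided into 3 shares of 84,000: Eira, Teodor, and Lachlan each take 84,000.
Rosa's share (252,000) is divided into 2 shares of 126,000: Florian and Nadia each take 126,000.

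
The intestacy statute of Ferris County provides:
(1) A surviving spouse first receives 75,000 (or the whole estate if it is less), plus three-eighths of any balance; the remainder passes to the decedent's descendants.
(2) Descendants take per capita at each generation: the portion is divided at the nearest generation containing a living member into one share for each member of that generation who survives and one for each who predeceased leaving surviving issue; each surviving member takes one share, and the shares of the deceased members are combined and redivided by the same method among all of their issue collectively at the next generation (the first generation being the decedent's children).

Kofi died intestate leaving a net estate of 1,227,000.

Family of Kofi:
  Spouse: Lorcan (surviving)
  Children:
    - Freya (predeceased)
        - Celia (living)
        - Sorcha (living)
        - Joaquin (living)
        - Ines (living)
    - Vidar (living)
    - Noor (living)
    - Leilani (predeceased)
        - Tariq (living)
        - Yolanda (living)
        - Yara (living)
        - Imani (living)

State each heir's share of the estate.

Lorcan first takes 75,000, leaving a balance of 1,152,000. Lorcan then takes three-eighths of the balance (432,000), for a total of 507,000. The remaining 720,000 passes to the descendants.
The descendants' portion (720,000) is divided at the children's generation into 4 shares of 180,000. Vidar and Noor each take 180,000. The 2 shares of the deceased (Freya and Leilani) are combined into a pool of 360,000.
That pool (360,000) is divided at the grandchildren's generation equally among Celia, Sorcha, Joaquin, Ines, Tariq, Yolanda, Yara, and Imani: 45,000 each.

Lorcan: 507,000; Celia: 45,000; Sorcha: 45,000; Joaquin: 45,000; Ines: 45,000; Vidar: 180,000; Noor: 180,000; Tariq: 45,000; Yolanda: 45,000; Yara: 45,000; Imani: 45,000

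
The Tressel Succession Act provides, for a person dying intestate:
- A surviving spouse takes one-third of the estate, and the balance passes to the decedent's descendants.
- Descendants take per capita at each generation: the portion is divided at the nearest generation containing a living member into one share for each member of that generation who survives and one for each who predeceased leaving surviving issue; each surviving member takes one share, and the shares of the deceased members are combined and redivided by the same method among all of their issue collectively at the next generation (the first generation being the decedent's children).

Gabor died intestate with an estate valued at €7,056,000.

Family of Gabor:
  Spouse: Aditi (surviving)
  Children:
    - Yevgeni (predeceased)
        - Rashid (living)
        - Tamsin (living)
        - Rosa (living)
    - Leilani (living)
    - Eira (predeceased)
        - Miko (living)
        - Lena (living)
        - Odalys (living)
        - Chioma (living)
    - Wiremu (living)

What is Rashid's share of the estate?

Aditi takes one-third of €7,056,000 = €2,352,000. The remaining €4,704,000 passes to the descendants.
The descendants' portion (€4,704,000) is divided at the children's generation into 4 shares of €1,176,000. Leilani and Wiremu each take €1,176,000. The 2 shares of the deceased (Yevgeni and Eira) are combined into a pool of €2,352,000.
That pool (€2,352,000) is divided at the grandchildren's generation equally among Rashid, Tamsin, Rosa, Miko, Lena, Odalys, and Chioma: €336,000 each.

Rashid receives €336,000.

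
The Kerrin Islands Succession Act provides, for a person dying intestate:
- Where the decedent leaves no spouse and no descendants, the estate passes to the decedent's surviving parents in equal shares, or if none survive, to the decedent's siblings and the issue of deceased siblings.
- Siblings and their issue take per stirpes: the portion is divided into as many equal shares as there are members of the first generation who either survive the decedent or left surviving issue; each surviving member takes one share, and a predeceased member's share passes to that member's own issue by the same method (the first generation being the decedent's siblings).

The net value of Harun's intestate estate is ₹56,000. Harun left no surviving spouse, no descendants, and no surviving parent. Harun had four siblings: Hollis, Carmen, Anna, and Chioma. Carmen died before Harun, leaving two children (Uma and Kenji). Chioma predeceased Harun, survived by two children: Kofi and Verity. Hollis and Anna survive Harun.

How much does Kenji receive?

Kenji receives ₹7,000.

The entire ₹56,000 passes to the siblings and their issue.
That amount (₹56,000) is divided into 4 shares of ₹14,000: Hollis and Anna each take ₹14,000; Carmen's ₹14,000 share passes to Carmen's issue; Chioma's ₹14,000 share passes to Chioma's issue.
Carmen's share (₹14,000) is divided into 2 shares of ₹7,000: Uma and Kenji each take ₹7,000.
Chioma's share (₹14,000) is divided into 2 shares of ₹7,000: Kofi and Verity each take ₹7,000.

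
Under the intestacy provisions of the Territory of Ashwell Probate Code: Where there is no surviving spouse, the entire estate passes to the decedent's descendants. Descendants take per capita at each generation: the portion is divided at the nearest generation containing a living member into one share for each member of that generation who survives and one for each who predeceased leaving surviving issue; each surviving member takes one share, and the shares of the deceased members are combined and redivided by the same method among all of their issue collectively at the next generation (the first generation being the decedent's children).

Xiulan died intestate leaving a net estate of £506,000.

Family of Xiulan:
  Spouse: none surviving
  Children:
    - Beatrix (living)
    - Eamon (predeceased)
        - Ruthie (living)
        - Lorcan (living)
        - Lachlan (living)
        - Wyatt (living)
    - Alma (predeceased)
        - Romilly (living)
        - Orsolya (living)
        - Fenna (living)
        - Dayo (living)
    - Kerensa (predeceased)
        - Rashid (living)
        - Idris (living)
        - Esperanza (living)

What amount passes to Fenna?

The entire £506,000 passes to the descendants.
That amount (£506,000) is divided at the children's generation into 4 shares of £126,500. Beatrix takes £126,500. The 3 shares of the deceased (Eamon, Alma, and Kerensa) are combined into a pool of £379,500.
That pool (£379,500) is divided at the grandchildren's generation equally among Ruthie, Lorcan, Lachlan, Wyatt, Romilly, Orsolya, Fenna, Dayo, Rashid, Idris, and Esperanza: £34,500 each.

Fenna receives £34,500.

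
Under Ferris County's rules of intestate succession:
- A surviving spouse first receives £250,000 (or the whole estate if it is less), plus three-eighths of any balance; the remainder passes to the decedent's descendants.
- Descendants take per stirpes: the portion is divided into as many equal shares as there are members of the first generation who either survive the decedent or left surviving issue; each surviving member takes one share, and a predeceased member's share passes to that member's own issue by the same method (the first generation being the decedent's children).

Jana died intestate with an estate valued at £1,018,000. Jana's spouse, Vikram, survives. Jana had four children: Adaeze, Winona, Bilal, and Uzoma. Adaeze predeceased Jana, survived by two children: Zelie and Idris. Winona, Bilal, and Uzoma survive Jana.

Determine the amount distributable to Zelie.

Zelie receives £60,000.

Vikram first takes £250,000, leaving a balance of £768,000. Vikram then takes three-eighths of the balance (£288,000), for a total of £538,000. The remaining £480,000 passes to the descendants.
The descendants' portion (£480,000) is divided into 4 shares of £120,000: Winona, Bilal, and Uzoma each take £120,000; Adaeze's £120,000 share passes to Adaeze's issue.
Adaeze's share (£120,000) is divided into 2 shares of £60,000: Zelie and Idris each take £60,000.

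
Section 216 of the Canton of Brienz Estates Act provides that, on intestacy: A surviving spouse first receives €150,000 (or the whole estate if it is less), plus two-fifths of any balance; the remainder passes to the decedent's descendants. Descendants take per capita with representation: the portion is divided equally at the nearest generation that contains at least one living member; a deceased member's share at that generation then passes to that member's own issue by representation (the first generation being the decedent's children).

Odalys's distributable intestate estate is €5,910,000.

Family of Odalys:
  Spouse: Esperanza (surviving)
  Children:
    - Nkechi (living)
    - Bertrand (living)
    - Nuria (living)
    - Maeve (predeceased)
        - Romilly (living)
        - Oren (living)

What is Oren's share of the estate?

Oren receives €432,000.

Esperanza first takes €150,000, leaving a balance of €5,760,000. Esperanza then takes two-fifths of the balance (€2,304,000), for a total of €2,454,000. The remaining €3,456,000 passes to the descendants.
The descendants' portion (€3,456,000) is divided into 4 shares of €864,000: Nkechi, Bertrand, and Nuria each take €864,000; Maeve's €864,000 share passes to Maeve's issue.
Maeve's share (€864,000) is divided into 2 shares of €432,000: Romilly and Oren each take €432,000.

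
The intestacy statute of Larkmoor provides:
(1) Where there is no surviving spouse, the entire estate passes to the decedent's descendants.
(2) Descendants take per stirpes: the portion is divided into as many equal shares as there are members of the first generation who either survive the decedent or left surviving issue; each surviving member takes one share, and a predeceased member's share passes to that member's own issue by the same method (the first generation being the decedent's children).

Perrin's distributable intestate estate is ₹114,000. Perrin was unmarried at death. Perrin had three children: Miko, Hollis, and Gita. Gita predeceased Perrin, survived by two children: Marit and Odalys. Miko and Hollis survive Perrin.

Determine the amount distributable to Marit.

The entire ₹114,000 passes to the descendants.
That amount (₹114,000) is divided into 3 shares of ₹38,000: Miko and Hollis each take ₹38,000; Gita's ₹38,000 share passes to Gita's issue.
Gita's share (₹38,000) is divided into 2 shares of ₹19,000: Marit and Odalys each take ₹19,000.

Marit receives ₹19,000.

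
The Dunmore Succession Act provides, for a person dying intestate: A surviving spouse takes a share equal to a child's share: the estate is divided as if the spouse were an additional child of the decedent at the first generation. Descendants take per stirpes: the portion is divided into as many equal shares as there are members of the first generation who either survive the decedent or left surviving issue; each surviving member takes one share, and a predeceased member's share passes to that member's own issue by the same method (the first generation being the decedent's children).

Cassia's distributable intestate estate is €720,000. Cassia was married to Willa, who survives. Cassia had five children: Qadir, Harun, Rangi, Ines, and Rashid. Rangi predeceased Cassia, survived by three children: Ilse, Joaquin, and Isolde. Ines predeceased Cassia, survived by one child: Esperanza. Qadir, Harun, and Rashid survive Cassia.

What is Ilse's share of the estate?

Ilse receives €40,000.

The spouse counts as an additional share at the children's level, so there are 6 primary shares of €120,000. Willa takes one such share (€120,000).
The children's combined portion (€600,000) is divided into 5 shares of €120,000: Qadir, Harun, and Rashid each take €120,000; Rangi's €120,000 share passes to Rangi's issue; Ines's €120,000 share passes to Ines's issue.
Rangi's share (€120,000) is divided into 3 shares of €40,000: Ilse, Joaquin, and Isolde each take €40,000.
Ines's share (€120,000) passes entirely to Esperanza.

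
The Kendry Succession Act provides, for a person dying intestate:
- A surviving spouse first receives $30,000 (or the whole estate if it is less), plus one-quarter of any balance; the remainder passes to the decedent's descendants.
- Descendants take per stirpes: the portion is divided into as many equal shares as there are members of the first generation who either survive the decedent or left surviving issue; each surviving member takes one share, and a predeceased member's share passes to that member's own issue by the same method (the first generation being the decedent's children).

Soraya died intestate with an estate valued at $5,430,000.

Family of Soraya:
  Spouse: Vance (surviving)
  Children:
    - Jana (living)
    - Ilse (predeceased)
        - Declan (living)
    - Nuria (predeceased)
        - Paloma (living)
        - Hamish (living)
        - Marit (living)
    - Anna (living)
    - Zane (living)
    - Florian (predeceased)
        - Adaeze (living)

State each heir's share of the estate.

Vance first takes $30,000, leaving a balance of $5,400,000. Vance then takes one-quarter of the balance ($1,350,000), for a total of $1,380,000. The remaining $4,050,000 passes to the descendants.
The descendants' portion ($4,050,000) is divided into 6 shares of $675,000: Jana, Anna, and Zane each take $675,000; Ilse's $675,000 share passes to Ilse's issue; Nuria's $675,000 share passes to Nuria's issue; Florian's $675,000 share passes to Florian's issue.
Ilse's share ($675,000) passes entirely to Declan.
Nuria's share ($675,000) is divided into 3 shares of $225,000: Paloma, Hamish, and Marit each take $225,000.
Florian's share ($675,000) passes entirely to Adaeze.

Vance: $1,380,000; Jana: $675,000; Declan: $675,000; Paloma: $225,000; Hamish: $225,000; Marit: $225,000; Anna: $675,000; Zane: $675,000; Adaeze: $675,000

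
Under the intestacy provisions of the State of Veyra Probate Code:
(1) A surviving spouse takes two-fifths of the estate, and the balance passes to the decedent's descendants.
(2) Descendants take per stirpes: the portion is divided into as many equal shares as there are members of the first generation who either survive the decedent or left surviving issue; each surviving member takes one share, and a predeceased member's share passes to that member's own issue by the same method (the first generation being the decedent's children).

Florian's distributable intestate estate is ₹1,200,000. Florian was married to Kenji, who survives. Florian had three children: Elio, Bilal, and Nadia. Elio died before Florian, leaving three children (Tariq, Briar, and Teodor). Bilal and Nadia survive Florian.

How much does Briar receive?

Kenji takes two-fifths of ₹1,200,000 = ₹480,000. The remaining ₹720,000 passes to the descendants.
The descendants' portion (₹720,000) is divided into 3 shares of ₹240,000: Bilal and Nadia each take ₹240,000; Elio's ₹240,000 share passes to Elio's issue.
Elio's share (₹240,000) is divided into 3 shares of ₹80,000: Tariq, Briar, and Teodor each take ₹80,000.

Briar receives ₹80,000.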